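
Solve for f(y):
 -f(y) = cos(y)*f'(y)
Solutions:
 f(y) = C1*sqrt(sin(y) - 1)/sqrt(sin(y) + 1)


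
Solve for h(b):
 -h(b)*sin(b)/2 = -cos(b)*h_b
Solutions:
 h(b) = C1/sqrt(cos(b))


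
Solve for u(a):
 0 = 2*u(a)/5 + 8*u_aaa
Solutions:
 u(a) = C3*exp(-50^(1/3)*a/10) + (C1*sin(sqrt(3)*50^(1/3)*a/20) + C2*cos(sqrt(3)*50^(1/3)*a/20))*exp(50^(1/3)*a/20)


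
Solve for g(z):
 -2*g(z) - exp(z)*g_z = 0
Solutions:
 g(z) = C1*exp(2*exp(-z))


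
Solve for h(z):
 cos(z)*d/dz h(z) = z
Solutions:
 h(z) = C1 + Integral(z/cos(z), z)


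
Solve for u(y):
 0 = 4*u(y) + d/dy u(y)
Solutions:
 u(y) = C1*exp(-4*y)


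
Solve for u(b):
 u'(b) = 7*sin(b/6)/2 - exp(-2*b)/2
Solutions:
 u(b) = C1 - 21*cos(b/6) + exp(-2*b)/4


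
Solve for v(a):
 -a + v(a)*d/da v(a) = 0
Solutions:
 v(a) = -sqrt(C1 + a^2)
 v(a) = sqrt(C1 + a^2)


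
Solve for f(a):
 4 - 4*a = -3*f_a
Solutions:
 f(a) = C1 + 2*a^2/3 - 4*a/3


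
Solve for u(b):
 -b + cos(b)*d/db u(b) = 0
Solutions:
 u(b) = C1 + Integral(b/cos(b), b)


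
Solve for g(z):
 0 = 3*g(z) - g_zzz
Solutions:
 g(z) = C3*exp(3^(1/3)*z) + (C1*sin(3^(5/6)*z/2) + C2*cos(3^(5/6)*z/2))*exp(-3^(1/3)*z/2)


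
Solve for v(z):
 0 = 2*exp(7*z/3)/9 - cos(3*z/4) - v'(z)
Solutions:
 v(z) = C1 + 2*exp(7*z/3)/21 - 4*sin(3*z/4)/3


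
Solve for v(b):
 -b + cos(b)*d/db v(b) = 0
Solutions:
 v(b) = C1 + Integral(b/cos(b), b)


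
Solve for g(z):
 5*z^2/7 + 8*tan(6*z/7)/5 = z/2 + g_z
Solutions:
 g(z) = C1 + 5*z^3/21 - z^2/4 - 28*log(cos(6*z/7))/15


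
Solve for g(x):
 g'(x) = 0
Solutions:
 g(x) = C1


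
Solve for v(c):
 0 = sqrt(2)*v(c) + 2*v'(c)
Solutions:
 v(c) = C1*exp(-sqrt(2)*c/2)


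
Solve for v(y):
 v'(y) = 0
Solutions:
 v(y) = C1


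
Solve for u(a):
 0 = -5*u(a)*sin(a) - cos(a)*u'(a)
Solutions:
 u(a) = C1*cos(a)^5


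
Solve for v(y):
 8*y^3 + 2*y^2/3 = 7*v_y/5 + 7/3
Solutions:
 v(y) = C1 + 10*y^4/7 + 10*y^3/63 - 5*y/3


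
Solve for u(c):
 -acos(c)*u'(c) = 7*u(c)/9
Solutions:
 u(c) = C1*exp(-7*Integral(1/acos(c), c)/9)


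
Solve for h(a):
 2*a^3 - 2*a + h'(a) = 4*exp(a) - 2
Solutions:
 h(a) = C1 - a^4/2 + a^2 - 2*a + 4*exp(a)


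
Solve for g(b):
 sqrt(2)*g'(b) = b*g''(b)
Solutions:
 g(b) = C1 + C2*b^(1 + sqrt(2))


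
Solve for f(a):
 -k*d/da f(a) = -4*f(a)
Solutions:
 f(a) = C1*exp(4*a/k)


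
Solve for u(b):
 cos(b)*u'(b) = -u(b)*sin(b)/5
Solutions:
 u(b) = C1*cos(b)^(1/5)


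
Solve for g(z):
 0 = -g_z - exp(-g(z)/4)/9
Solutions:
 g(z) = 4*log(C1 - z/36)


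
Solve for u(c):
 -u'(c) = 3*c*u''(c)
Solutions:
 u(c) = C1 + C2*c^(2/3)


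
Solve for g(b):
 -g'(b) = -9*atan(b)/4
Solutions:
 g(b) = C1 + 9*b*atan(b)/4 - 9*log(b^2 + 1)/8


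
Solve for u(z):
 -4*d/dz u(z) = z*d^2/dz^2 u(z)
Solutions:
 u(z) = C1 + C2/z^3


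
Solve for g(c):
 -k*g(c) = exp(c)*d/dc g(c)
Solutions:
 g(c) = C1*exp(k*exp(-c))


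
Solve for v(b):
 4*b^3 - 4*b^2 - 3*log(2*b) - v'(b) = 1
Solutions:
 v(b) = C1 + b^4 - 4*b^3/3 - 3*b*log(b) - b*log(8) + 2*b


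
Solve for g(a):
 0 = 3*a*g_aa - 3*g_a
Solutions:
 g(a) = C1 + C2*a^2


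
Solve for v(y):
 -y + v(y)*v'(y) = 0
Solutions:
 v(y) = -sqrt(C1 + y^2)
 v(y) = sqrt(C1 + y^2)


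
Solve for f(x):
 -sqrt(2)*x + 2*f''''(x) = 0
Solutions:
 f(x) = C1 + C2*x + C3*x^2 + C4*x^3 + sqrt(2)*x^5/240


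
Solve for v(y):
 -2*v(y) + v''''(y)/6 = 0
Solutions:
 v(y) = C1*exp(-sqrt(2)*3^(1/4)*y) + C2*exp(sqrt(2)*3^(1/4)*y) + C3*sin(sqrt(2)*3^(1/4)*y) + C4*cos(sqrt(2)*3^(1/4)*y)


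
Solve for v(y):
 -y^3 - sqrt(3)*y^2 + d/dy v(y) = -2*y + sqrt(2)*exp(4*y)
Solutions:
 v(y) = C1 + y^4/4 + sqrt(3)*y^3/3 - y^2 + sqrt(2)*exp(4*y)/4


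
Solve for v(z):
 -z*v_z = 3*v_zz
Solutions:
 v(z) = C1 + C2*erf(sqrt(6)*z/6)


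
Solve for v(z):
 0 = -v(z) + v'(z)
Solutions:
 v(z) = C1*exp(z)


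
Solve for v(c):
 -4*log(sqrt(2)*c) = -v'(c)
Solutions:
 v(c) = C1 + 4*c*log(c) - 4*c + c*log(4)


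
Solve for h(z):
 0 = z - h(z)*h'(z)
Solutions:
 h(z) = -sqrt(C1 + z^2)
 h(z) = sqrt(C1 + z^2)


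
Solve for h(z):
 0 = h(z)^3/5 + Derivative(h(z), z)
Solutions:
 h(z) = -sqrt(10)*sqrt(-1/(C1 - z))/2
 h(z) = sqrt(10)*sqrt(-1/(C1 - z))/2


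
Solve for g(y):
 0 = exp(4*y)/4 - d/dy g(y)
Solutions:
 g(y) = C1 + exp(4*y)/16


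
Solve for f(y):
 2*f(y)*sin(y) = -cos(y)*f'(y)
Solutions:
 f(y) = C1*cos(y)^2


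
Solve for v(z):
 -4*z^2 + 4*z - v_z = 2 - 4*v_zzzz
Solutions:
 v(z) = C1 + C4*exp(2^(1/3)*z/2) - 4*z^3/3 + 2*z^2 - 2*z + (C2*sin(2^(1/3)*sqrt(3)*z/4) + C3*cos(2^(1/3)*sqrt(3)*z/4))*exp(-2^(1/3)*z/4)


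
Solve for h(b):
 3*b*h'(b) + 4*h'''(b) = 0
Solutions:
 h(b) = C1 + Integral(C2*airyai(-6^(1/3)*b/2) + C3*airybi(-6^(1/3)*b/2), b)


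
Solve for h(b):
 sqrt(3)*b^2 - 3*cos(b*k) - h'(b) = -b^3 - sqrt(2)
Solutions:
 h(b) = C1 + b^4/4 + sqrt(3)*b^3/3 + sqrt(2)*b - 3*sin(b*k)/k


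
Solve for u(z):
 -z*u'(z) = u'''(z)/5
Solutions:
 u(z) = C1 + Integral(C2*airyai(-5^(1/3)*z) + C3*airybi(-5^(1/3)*z), z)


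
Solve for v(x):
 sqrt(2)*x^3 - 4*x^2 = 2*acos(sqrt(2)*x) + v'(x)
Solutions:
 v(x) = C1 + sqrt(2)*x^4/4 - 4*x^3/3 - 2*x*acos(sqrt(2)*x) + sqrt(2)*sqrt(1 - 2*x^2)


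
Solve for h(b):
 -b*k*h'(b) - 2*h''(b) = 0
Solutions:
 h(b) = Piecewise((-sqrt(pi)*C1*erf(b*sqrt(k)/2)/sqrt(k) - C2, (k > 0) | (k < 0)), (-C1*b - C2, True))


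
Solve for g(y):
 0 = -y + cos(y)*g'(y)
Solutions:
 g(y) = C1 + Integral(y/cos(y), y)


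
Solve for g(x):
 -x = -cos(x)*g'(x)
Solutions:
 g(x) = C1 + Integral(x/cos(x), x)


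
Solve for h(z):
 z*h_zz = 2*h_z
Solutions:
 h(z) = C1 + C2*z^3


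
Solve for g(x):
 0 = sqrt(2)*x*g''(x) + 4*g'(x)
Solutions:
 g(x) = C1 + C2*x^(1 - 2*sqrt(2))


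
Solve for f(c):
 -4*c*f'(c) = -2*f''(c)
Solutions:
 f(c) = C1 + C2*erfi(c)


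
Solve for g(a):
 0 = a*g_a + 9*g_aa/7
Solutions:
 g(a) = C1 + C2*erf(sqrt(14)*a/6)


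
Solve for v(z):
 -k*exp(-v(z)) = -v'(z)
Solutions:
 v(z) = log(C1 + k*z)


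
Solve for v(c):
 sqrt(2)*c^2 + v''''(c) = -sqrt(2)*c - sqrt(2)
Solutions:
 v(c) = C1 + C2*c + C3*c^2 + C4*c^3 - sqrt(2)*c^6/360 - sqrt(2)*c^5/120 - sqrt(2)*c^4/24


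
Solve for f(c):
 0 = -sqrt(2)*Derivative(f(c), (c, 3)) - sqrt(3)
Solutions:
 f(c) = C1 + C2*c + C3*c^2 - sqrt(6)*c^3/12


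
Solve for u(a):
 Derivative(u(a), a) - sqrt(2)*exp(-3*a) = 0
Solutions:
 u(a) = C1 - sqrt(2)*exp(-3*a)/3


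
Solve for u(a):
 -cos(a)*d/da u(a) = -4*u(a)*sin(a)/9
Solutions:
 u(a) = C1/cos(a)^(4/9)


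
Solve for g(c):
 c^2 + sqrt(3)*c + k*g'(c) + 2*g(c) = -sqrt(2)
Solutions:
 g(c) = C1*exp(-2*c/k) - c^2/2 + c*k/2 - sqrt(3)*c/2 - k^2/4 + sqrt(3)*k/4 - sqrt(2)/2


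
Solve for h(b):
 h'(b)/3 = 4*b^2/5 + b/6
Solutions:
 h(b) = C1 + 4*b^3/5 + b^2/4


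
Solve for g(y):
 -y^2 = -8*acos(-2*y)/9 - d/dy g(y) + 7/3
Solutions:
 g(y) = C1 + y^3/3 - 8*y*acos(-2*y)/9 + 7*y/3 - 4*sqrt(1 - 4*y^2)/9


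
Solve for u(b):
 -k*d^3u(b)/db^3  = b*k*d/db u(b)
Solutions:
 u(b) = C1 + Integral(C2*airyai(-b) + C3*airybi(-b), b)


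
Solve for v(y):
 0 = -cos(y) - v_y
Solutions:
 v(y) = C1 - sin(y)


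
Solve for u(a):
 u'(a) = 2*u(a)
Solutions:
 u(a) = C1*exp(2*a)


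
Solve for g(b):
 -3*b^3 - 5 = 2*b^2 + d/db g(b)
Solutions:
 g(b) = C1 - 3*b^4/4 - 2*b^3/3 - 5*b


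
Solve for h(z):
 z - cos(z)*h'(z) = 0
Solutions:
 h(z) = C1 + Integral(z/cos(z), z)


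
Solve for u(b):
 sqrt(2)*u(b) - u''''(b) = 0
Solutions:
 u(b) = C1*exp(-2^(1/8)*b) + C2*exp(2^(1/8)*b) + C3*sin(2^(1/8)*b) + C4*cos(2^(1/8)*b)


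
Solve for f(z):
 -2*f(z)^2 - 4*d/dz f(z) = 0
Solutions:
 f(z) = 2/(C1 + z)


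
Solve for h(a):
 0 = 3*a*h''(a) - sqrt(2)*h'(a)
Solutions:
 h(a) = C1 + C2*a^(sqrt(2)/3 + 1)


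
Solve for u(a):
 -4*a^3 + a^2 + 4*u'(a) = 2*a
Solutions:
 u(a) = C1 + a^4/4 - a^3/12 + a^2/4


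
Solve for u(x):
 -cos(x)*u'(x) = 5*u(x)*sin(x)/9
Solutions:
 u(x) = C1*cos(x)^(5/9)


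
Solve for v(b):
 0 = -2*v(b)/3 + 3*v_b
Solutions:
 v(b) = C1*exp(2*b/9)


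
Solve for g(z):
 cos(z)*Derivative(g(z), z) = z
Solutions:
 g(z) = C1 + Integral(z/cos(z), z)


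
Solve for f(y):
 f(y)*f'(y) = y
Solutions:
 f(y) = -sqrt(C1 + y^2)
 f(y) = sqrt(C1 + y^2)


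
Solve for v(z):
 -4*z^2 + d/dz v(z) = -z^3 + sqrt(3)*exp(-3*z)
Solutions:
 v(z) = C1 - z^4/4 + 4*z^3/3 - sqrt(3)*exp(-3*z)/3


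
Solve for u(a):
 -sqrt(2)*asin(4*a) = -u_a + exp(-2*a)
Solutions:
 u(a) = C1 + sqrt(2)*a*asin(4*a) + sqrt(2)*sqrt(1 - 16*a^2)/4 - exp(-2*a)/2


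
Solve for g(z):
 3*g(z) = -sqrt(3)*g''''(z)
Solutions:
 g(z) = (C1*sin(sqrt(2)*3^(1/8)*z/2) + C2*cos(sqrt(2)*3^(1/8)*z/2))*exp(-sqrt(2)*3^(1/8)*z/2) + (C3*sin(sqrt(2)*3^(1/8)*z/2) + C4*cos(sqrt(2)*3^(1/8)*z/2))*exp(sqrt(2)*3^(1/8)*z/2)


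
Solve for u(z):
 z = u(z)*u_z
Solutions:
 u(z) = -sqrt(C1 + z^2)
 u(z) = sqrt(C1 + z^2)


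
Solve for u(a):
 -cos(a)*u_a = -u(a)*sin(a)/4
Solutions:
 u(a) = C1/cos(a)^(1/4)


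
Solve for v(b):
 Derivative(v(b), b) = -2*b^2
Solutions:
 v(b) = C1 - 2*b^3/3


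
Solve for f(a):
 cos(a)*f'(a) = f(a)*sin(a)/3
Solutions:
 f(a) = C1/cos(a)^(1/3)


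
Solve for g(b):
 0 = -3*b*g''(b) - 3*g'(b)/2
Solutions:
 g(b) = C1 + C2*sqrt(b)


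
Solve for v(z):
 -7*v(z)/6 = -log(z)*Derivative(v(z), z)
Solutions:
 v(z) = C1*exp(7*li(z)/6)


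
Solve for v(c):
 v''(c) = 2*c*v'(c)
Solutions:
 v(c) = C1 + C2*erfi(c)


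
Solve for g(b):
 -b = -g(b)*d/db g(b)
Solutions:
 g(b) = -sqrt(C1 + b^2)
 g(b) = sqrt(C1 + b^2)


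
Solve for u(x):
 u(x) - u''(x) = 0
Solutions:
 u(x) = C1*exp(-x) + C2*exp(x)


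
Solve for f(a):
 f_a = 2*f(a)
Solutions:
 f(a) = C1*exp(2*a)


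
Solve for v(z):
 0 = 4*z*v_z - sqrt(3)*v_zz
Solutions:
 v(z) = C1 + C2*erfi(sqrt(2)*3^(3/4)*z/3)


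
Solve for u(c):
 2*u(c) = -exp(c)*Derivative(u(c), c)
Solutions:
 u(c) = C1*exp(2*exp(-c))


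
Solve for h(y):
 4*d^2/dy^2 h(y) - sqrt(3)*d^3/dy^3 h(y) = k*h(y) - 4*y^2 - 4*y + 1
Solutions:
 h(y) = C1*exp(y*(2^(2/3)*sqrt(3)*(81*k + sqrt((81*k - 128)^2 - 16384) - 128)^(1/3) - 3*2^(2/3)*I*(81*k + sqrt((81*k - 128)^2 - 16384) - 128)^(1/3) + 16*sqrt(3) - 384*2^(1/3)/((-sqrt(3) + 3*I)*(81*k + sqrt((81*k - 128)^2 - 16384) - 128)^(1/3)))/36) + C2*exp(y*(2^(2/3)*sqrt(3)*(81*k + sqrt((81*k - 128)^2 - 16384) - 128)^(1/3) + 3*2^(2/3)*I*(81*k + sqrt((81*k - 128)^2 - 16384) - 128)^(1/3) + 16*sqrt(3) + 384*2^(1/3)/((sqrt(3) + 3*I)*(81*k + sqrt((81*k - 128)^2 - 16384) - 128)^(1/3)))/36) + C3*exp(sqrt(3)*y*(-2^(2/3)*(81*k + sqrt((81*k - 128)^2 - 16384) - 128)^(1/3) + 8 - 32*2^(1/3)/(81*k + sqrt((81*k - 128)^2 - 16384) - 128)^(1/3))/18) + 4*y^2/k + 4*y/k - 1/k + 32/k^2


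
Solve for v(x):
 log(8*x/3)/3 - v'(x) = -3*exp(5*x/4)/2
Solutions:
 v(x) = C1 + x*log(x)/3 + x*(-log(3)/3 - 1/3 + log(2)) + 6*exp(5*x/4)/5


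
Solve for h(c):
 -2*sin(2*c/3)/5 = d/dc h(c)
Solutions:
 h(c) = C1 + 3*cos(2*c/3)/5


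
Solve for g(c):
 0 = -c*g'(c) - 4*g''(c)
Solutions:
 g(c) = C1 + C2*erf(sqrt(2)*c/4)


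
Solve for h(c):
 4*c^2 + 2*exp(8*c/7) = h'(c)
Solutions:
 h(c) = C1 + 4*c^3/3 + 7*exp(8*c/7)/4


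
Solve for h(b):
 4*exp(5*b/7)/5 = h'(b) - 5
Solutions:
 h(b) = C1 + 5*b + 28*exp(5*b/7)/25


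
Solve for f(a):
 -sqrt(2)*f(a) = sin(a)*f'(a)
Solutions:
 f(a) = C1*(cos(a) + 1)^(sqrt(2)/2)/(cos(a) - 1)^(sqrt(2)/2)


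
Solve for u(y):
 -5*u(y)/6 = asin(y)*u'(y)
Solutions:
 u(y) = C1*exp(-5*Integral(1/asin(y), y)/6)


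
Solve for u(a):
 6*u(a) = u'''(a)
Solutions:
 u(a) = C3*exp(6^(1/3)*a) + (C1*sin(2^(1/3)*3^(5/6)*a/2) + C2*cos(2^(1/3)*3^(5/6)*a/2))*exp(-6^(1/3)*a/2)


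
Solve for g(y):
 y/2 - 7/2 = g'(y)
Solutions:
 g(y) = C1 + y^2/4 - 7*y/2


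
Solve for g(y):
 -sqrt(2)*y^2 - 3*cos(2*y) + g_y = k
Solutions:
 g(y) = C1 + k*y + sqrt(2)*y^3/3 + 3*sin(2*y)/2


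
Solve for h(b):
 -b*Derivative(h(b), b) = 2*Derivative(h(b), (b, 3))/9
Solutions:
 h(b) = C1 + Integral(C2*airyai(-6^(2/3)*b/2) + C3*airybi(-6^(2/3)*b/2), b)


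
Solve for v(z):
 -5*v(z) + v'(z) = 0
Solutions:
 v(z) = C1*exp(5*z)


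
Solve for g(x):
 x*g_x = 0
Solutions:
 g(x) = C1


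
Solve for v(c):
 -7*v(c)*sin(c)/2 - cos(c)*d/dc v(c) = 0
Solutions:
 v(c) = C1*cos(c)^(7/2)


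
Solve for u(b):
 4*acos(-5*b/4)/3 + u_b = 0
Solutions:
 u(b) = C1 - 4*b*acos(-5*b/4)/3 - 4*sqrt(16 - 25*b^2)/15


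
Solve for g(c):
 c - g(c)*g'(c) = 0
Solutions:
 g(c) = -sqrt(C1 + c^2)
 g(c) = sqrt(C1 + c^2)


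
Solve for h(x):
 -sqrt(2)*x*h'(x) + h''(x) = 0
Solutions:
 h(x) = C1 + C2*erfi(2^(3/4)*x/2)


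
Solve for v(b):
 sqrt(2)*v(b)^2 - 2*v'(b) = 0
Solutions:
 v(b) = -2/(C1 + sqrt(2)*b)


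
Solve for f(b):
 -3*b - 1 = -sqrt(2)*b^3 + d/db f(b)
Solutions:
 f(b) = C1 + sqrt(2)*b^4/4 - 3*b^2/2 - b


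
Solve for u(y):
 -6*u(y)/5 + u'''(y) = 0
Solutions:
 u(y) = C3*exp(5^(2/3)*6^(1/3)*y/5) + (C1*sin(2^(1/3)*3^(5/6)*5^(2/3)*y/10) + C2*cos(2^(1/3)*3^(5/6)*5^(2/3)*y/10))*exp(-5^(2/3)*6^(1/3)*y/10)


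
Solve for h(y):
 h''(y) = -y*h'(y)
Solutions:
 h(y) = C1 + C2*erf(sqrt(2)*y/2)


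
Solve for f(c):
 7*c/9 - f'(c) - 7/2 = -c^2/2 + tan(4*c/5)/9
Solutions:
 f(c) = C1 + c^3/6 + 7*c^2/18 - 7*c/2 + 5*log(cos(4*c/5))/36


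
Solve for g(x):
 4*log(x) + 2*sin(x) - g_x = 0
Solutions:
 g(x) = C1 + 4*x*log(x) - 4*x - 2*cos(x)


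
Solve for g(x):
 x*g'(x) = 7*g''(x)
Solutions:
 g(x) = C1 + C2*erfi(sqrt(14)*x/14)


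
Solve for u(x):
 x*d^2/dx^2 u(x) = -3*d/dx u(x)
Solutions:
 u(x) = C1 + C2/x^2


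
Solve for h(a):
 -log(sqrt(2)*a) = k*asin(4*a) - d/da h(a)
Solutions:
 h(a) = C1 + a*log(a) - a + a*log(2)/2 + k*(a*asin(4*a) + sqrt(1 - 16*a^2)/4)


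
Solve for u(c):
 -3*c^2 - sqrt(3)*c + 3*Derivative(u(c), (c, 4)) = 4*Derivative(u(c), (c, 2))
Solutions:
 u(c) = C1 + C2*c + C3*exp(-2*sqrt(3)*c/3) + C4*exp(2*sqrt(3)*c/3) - c^4/16 - sqrt(3)*c^3/24 - 9*c^2/16


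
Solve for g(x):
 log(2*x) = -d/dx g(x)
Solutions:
 g(x) = C1 - x*log(x) - x*log(2) + x


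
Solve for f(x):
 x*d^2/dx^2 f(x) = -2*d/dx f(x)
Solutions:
 f(x) = C1 + C2/x


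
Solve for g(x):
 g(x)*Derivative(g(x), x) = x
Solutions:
 g(x) = -sqrt(C1 + x^2)
 g(x) = sqrt(C1 + x^2)


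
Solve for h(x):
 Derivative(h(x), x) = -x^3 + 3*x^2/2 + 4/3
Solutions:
 h(x) = C1 - x^4/4 + x^3/2 + 4*x/3


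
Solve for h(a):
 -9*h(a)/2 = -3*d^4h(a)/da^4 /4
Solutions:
 h(a) = C1*exp(-6^(1/4)*a) + C2*exp(6^(1/4)*a) + C3*sin(6^(1/4)*a) + C4*cos(6^(1/4)*a)


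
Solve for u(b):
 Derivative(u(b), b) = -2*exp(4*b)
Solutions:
 u(b) = C1 - exp(4*b)/2


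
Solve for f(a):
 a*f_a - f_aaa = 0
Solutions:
 f(a) = C1 + Integral(C2*airyai(a) + C3*airybi(a), a)


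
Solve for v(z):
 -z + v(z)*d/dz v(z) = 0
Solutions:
 v(z) = -sqrt(C1 + z^2)
 v(z) = sqrt(C1 + z^2)


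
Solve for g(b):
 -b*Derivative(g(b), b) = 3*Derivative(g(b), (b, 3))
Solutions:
 g(b) = C1 + Integral(C2*airyai(-3^(2/3)*b/3) + C3*airybi(-3^(2/3)*b/3), b)


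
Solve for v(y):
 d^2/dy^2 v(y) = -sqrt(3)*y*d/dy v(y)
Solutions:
 v(y) = C1 + C2*erf(sqrt(2)*3^(1/4)*y/2)


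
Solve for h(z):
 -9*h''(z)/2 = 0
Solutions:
 h(z) = C1 + C2*z


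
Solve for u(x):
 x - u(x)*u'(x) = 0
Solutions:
 u(x) = -sqrt(C1 + x^2)
 u(x) = sqrt(C1 + x^2)


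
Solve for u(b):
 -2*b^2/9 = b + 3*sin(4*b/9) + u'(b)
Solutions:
 u(b) = C1 - 2*b^3/27 - b^2/2 + 27*cos(4*b/9)/4


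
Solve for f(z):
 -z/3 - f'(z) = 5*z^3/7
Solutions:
 f(z) = C1 - 5*z^4/28 - z^2/6


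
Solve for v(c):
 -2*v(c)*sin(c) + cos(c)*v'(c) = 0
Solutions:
 v(c) = C1/cos(c)^2


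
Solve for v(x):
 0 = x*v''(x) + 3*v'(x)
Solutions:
 v(x) = C1 + C2/x^2


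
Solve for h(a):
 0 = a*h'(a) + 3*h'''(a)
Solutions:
 h(a) = C1 + Integral(C2*airyai(-3^(2/3)*a/3) + C3*airybi(-3^(2/3)*a/3), a)


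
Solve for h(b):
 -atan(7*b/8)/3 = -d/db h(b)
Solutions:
 h(b) = C1 + b*atan(7*b/8)/3 - 4*log(49*b^2 + 64)/21


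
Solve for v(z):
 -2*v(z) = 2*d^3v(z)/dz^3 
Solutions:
 v(z) = C3*exp(-z) + (C1*sin(sqrt(3)*z/2) + C2*cos(sqrt(3)*z/2))*exp(z/2)


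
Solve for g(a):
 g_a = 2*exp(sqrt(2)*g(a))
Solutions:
 g(a) = sqrt(2)*(2*log(-1/(C1 + 2*a)) - log(2))/4


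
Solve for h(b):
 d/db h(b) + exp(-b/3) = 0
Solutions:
 h(b) = C1 + 3*exp(-b/3)


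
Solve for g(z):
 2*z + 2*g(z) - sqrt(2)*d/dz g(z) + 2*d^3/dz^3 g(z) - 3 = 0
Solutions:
 g(z) = C1*exp(3^(1/3)*z*(2^(5/6)*3^(1/3)/(sqrt(3)*sqrt(27 - sqrt(2)) + 9)^(1/3) + 2^(2/3)*(sqrt(3)*sqrt(27 - sqrt(2)) + 9)^(1/3))/12)*sin(3^(1/6)*z*(-3*2^(5/6)/(sqrt(3)*sqrt(27 - sqrt(2)) + 9)^(1/3) + 6^(2/3)*(sqrt(3)*sqrt(27 - sqrt(2)) + 9)^(1/3))/12) + C2*exp(3^(1/3)*z*(2^(5/6)*3^(1/3)/(sqrt(3)*sqrt(27 - sqrt(2)) + 9)^(1/3) + 2^(2/3)*(sqrt(3)*sqrt(27 - sqrt(2)) + 9)^(1/3))/12)*cos(3^(1/6)*z*(-3*2^(5/6)/(sqrt(3)*sqrt(27 - sqrt(2)) + 9)^(1/3) + 6^(2/3)*(sqrt(3)*sqrt(27 - sqrt(2)) + 9)^(1/3))/12) + C3*exp(-3^(1/3)*z*(2^(5/6)*3^(1/3)/(sqrt(3)*sqrt(27 - sqrt(2)) + 9)^(1/3) + 2^(2/3)*(sqrt(3)*sqrt(27 - sqrt(2)) + 9)^(1/3))/6) - z - sqrt(2)/2 + 3/2


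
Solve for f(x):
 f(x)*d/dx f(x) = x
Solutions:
 f(x) = -sqrt(C1 + x^2)
 f(x) = sqrt(C1 + x^2)


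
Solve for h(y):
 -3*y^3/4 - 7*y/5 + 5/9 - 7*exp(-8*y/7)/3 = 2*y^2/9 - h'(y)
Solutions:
 h(y) = C1 + 3*y^4/16 + 2*y^3/27 + 7*y^2/10 - 5*y/9 - 49*exp(-8*y/7)/24


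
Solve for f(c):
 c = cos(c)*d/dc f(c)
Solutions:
 f(c) = C1 + Integral(c/cos(c), c)


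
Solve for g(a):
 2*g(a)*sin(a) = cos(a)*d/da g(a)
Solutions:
 g(a) = C1/cos(a)^2


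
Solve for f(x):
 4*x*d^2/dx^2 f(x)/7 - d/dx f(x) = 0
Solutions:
 f(x) = C1 + C2*x^(11/4)


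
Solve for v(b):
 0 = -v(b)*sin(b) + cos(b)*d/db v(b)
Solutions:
 v(b) = C1/cos(b)


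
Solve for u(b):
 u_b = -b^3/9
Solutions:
 u(b) = C1 - b^4/36


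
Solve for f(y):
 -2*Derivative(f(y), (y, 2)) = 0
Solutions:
 f(y) = C1 + C2*y


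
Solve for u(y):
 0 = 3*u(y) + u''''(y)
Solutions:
 u(y) = (C1*sin(sqrt(2)*3^(1/4)*y/2) + C2*cos(sqrt(2)*3^(1/4)*y/2))*exp(-sqrt(2)*3^(1/4)*y/2) + (C3*sin(sqrt(2)*3^(1/4)*y/2) + C4*cos(sqrt(2)*3^(1/4)*y/2))*exp(sqrt(2)*3^(1/4)*y/2)


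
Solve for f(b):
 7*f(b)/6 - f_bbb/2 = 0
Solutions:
 f(b) = C3*exp(3^(2/3)*7^(1/3)*b/3) + (C1*sin(3^(1/6)*7^(1/3)*b/2) + C2*cos(3^(1/6)*7^(1/3)*b/2))*exp(-3^(2/3)*7^(1/3)*b/6)


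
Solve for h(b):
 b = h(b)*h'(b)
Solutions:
 h(b) = -sqrt(C1 + b^2)
 h(b) = sqrt(C1 + b^2)


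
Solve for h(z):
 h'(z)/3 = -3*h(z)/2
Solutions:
 h(z) = C1*exp(-9*z/2)


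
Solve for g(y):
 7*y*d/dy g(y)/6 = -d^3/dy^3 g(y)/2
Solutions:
 g(y) = C1 + Integral(C2*airyai(-3^(2/3)*7^(1/3)*y/3) + C3*airybi(-3^(2/3)*7^(1/3)*y/3), y)


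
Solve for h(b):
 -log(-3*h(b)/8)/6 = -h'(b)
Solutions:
 -6*Integral(1/(log(-_y) - 3*log(2) + log(3)), (_y, h(b))) = C1 - b


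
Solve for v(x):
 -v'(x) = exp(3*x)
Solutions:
 v(x) = C1 - exp(3*x)/3


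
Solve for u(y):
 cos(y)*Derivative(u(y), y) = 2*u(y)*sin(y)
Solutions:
 u(y) = C1/cos(y)^2


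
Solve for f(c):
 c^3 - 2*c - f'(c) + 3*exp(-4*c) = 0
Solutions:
 f(c) = C1 + c^4/4 - c^2 - 3*exp(-4*c)/4


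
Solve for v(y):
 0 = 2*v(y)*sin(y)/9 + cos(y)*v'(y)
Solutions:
 v(y) = C1*cos(y)^(2/9)


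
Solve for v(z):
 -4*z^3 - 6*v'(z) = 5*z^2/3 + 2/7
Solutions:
 v(z) = C1 - z^4/6 - 5*z^3/54 - z/21


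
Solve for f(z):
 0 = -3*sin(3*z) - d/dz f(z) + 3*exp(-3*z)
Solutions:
 f(z) = C1 + cos(3*z) - exp(-3*z)


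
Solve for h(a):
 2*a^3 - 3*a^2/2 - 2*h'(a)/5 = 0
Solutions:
 h(a) = C1 + 5*a^4/4 - 5*a^3/4


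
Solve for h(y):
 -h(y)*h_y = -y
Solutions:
 h(y) = -sqrt(C1 + y^2)
 h(y) = sqrt(C1 + y^2)


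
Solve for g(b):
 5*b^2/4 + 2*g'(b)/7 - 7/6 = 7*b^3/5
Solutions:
 g(b) = C1 + 49*b^4/40 - 35*b^3/24 + 49*b/12


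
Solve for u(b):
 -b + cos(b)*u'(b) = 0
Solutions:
 u(b) = C1 + Integral(b/cos(b), b)


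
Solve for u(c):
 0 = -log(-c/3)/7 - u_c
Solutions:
 u(c) = C1 - c*log(-c)/7 + c*(1 + log(3))/7


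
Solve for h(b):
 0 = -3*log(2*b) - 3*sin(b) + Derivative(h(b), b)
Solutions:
 h(b) = C1 + 3*b*log(b) - 3*b + 3*b*log(2) - 3*cos(b)


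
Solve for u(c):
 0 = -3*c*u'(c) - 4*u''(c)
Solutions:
 u(c) = C1 + C2*erf(sqrt(6)*c/4)


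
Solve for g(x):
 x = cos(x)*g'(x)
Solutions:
 g(x) = C1 + Integral(x/cos(x), x)


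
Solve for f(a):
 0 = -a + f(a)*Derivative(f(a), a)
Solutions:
 f(a) = -sqrt(C1 + a^2)
 f(a) = sqrt(C1 + a^2)


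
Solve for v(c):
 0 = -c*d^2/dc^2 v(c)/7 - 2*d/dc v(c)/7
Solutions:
 v(c) = C1 + C2/c


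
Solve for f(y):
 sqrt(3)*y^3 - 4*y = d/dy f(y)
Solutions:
 f(y) = C1 + sqrt(3)*y^4/4 - 2*y^2


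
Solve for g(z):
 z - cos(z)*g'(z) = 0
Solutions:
 g(z) = C1 + Integral(z/cos(z), z)


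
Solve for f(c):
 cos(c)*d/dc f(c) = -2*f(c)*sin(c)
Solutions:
 f(c) = C1*cos(c)^2


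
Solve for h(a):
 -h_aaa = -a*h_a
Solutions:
 h(a) = C1 + Integral(C2*airyai(a) + C3*airybi(a), a)


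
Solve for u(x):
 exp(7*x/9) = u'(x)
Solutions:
 u(x) = C1 + 9*exp(7*x/9)/7


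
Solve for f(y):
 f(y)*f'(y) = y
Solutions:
 f(y) = -sqrt(C1 + y^2)
 f(y) = sqrt(C1 + y^2)


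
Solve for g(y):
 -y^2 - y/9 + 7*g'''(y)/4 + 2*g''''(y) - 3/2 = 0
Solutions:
 g(y) = C1 + C2*y + C3*y^2 + C4*exp(-7*y/8) + y^5/105 - 137*y^4/2646 + 3515*y^3/9261


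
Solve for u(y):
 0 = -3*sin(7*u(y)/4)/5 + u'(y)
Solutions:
 -3*y/5 + 2*log(cos(7*u(y)/4) - 1)/7 - 2*log(cos(7*u(y)/4) + 1)/7 = C1


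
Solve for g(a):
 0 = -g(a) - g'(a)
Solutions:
 g(a) = C1*exp(-a)


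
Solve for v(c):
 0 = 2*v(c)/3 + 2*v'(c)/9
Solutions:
 v(c) = C1*exp(-3*c)


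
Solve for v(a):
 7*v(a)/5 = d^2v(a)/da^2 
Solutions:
 v(a) = C1*exp(-sqrt(35)*a/5) + C2*exp(sqrt(35)*a/5)


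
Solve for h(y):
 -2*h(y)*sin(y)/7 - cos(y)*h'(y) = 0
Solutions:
 h(y) = C1*cos(y)^(2/7)


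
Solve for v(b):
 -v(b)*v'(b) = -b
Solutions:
 v(b) = -sqrt(C1 + b^2)
 v(b) = sqrt(C1 + b^2)


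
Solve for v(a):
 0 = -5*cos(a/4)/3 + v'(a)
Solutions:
 v(a) = C1 + 20*sin(a/4)/3


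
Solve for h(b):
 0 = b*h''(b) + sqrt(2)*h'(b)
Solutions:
 h(b) = C1 + C2*b^(1 - sqrt(2))


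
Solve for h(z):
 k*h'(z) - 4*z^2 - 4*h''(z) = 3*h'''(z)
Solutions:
 h(z) = C1 + C2*exp(z*(sqrt(3*k + 4) - 2)/3) + C3*exp(-z*(sqrt(3*k + 4) + 2)/3) + 4*z^3/(3*k) + 16*z^2/k^2 + 24*z/k^2 + 128*z/k^3


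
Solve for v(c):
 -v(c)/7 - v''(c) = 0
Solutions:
 v(c) = C1*sin(sqrt(7)*c/7) + C2*cos(sqrt(7)*c/7)


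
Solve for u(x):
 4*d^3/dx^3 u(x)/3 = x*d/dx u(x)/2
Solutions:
 u(x) = C1 + Integral(C2*airyai(3^(1/3)*x/2) + C3*airybi(3^(1/3)*x/2), x)


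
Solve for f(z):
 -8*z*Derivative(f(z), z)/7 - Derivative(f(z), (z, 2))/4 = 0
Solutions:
 f(z) = C1 + C2*erf(4*sqrt(7)*z/7)


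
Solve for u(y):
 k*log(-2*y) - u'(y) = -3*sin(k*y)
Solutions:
 u(y) = C1 + k*y*(log(-y) - 1) + k*y*log(2) + 3*Piecewise((-cos(k*y)/k, Ne(k, 0)), (0, True))


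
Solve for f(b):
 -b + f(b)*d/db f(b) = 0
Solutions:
 f(b) = -sqrt(C1 + b^2)
 f(b) = sqrt(C1 + b^2)


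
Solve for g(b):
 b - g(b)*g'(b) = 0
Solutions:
 g(b) = -sqrt(C1 + b^2)
 g(b) = sqrt(C1 + b^2)


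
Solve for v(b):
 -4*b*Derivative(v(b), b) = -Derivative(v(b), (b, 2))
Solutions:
 v(b) = C1 + C2*erfi(sqrt(2)*b)


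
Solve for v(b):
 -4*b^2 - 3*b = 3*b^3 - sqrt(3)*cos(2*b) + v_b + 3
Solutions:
 v(b) = C1 - 3*b^4/4 - 4*b^3/3 - 3*b^2/2 - 3*b + sqrt(3)*sin(2*b)/2


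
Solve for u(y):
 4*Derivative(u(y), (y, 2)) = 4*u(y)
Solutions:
 u(y) = C1*exp(-y) + C2*exp(y)


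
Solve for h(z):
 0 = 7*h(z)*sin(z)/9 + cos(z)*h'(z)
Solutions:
 h(z) = C1*cos(z)^(7/9)


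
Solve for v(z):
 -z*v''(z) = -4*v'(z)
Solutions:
 v(z) = C1 + C2*z^5


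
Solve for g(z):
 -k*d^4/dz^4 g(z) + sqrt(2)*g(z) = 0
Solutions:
 g(z) = C1*exp(-2^(1/8)*z*(1/k)^(1/4)) + C2*exp(2^(1/8)*z*(1/k)^(1/4)) + C3*exp(-2^(1/8)*I*z*(1/k)^(1/4)) + C4*exp(2^(1/8)*I*z*(1/k)^(1/4))


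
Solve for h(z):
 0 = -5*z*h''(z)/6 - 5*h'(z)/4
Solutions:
 h(z) = C1 + C2/sqrt(z)


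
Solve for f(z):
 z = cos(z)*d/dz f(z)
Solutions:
 f(z) = C1 + Integral(z/cos(z), z)


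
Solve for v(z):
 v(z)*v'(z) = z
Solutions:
 v(z) = -sqrt(C1 + z^2)
 v(z) = sqrt(C1 + z^2)


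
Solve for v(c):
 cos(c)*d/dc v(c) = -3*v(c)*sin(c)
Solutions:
 v(c) = C1*cos(c)^3


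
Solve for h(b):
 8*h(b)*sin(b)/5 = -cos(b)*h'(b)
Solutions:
 h(b) = C1*cos(b)^(8/5)


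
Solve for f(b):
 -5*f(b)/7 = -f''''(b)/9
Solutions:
 f(b) = C1*exp(-sqrt(3)*5^(1/4)*7^(3/4)*b/7) + C2*exp(sqrt(3)*5^(1/4)*7^(3/4)*b/7) + C3*sin(sqrt(3)*5^(1/4)*7^(3/4)*b/7) + C4*cos(sqrt(3)*5^(1/4)*7^(3/4)*b/7)


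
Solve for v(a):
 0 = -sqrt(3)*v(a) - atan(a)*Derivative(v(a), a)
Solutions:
 v(a) = C1*exp(-sqrt(3)*Integral(1/atan(a), a))


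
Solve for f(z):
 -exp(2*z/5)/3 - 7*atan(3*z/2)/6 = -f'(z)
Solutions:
 f(z) = C1 + 7*z*atan(3*z/2)/6 + 5*exp(2*z/5)/6 - 7*log(9*z^2 + 4)/18


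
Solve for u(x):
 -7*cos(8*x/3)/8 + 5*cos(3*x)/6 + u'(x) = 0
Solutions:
 u(x) = C1 + 21*sin(8*x/3)/64 - 5*sin(3*x)/18


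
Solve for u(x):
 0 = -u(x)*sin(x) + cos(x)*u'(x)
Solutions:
 u(x) = C1/cos(x)


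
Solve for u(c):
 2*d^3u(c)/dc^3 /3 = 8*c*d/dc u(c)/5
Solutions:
 u(c) = C1 + Integral(C2*airyai(12^(1/3)*5^(2/3)*c/5) + C3*airybi(12^(1/3)*5^(2/3)*c/5), c)


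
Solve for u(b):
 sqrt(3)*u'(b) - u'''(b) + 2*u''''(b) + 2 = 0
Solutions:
 u(b) = C1 + C2*exp(b*((-1 + sqrt(-1 + (-1 + 54*sqrt(3))^2) + 54*sqrt(3))^(-1/3) + 2 + (-1 + sqrt(-1 + (-1 + 54*sqrt(3))^2) + 54*sqrt(3))^(1/3))/12)*sin(sqrt(3)*b*(-(-1 + sqrt(-1 + (-1 + 54*sqrt(3))^2) + 54*sqrt(3))^(1/3) + (-1 + sqrt(-1 + (-1 + 54*sqrt(3))^2) + 54*sqrt(3))^(-1/3))/12) + C3*exp(b*((-1 + sqrt(-1 + (-1 + 54*sqrt(3))^2) + 54*sqrt(3))^(-1/3) + 2 + (-1 + sqrt(-1 + (-1 + 54*sqrt(3))^2) + 54*sqrt(3))^(1/3))/12)*cos(sqrt(3)*b*(-(-1 + sqrt(-1 + (-1 + 54*sqrt(3))^2) + 54*sqrt(3))^(1/3) + (-1 + sqrt(-1 + (-1 + 54*sqrt(3))^2) + 54*sqrt(3))^(-1/3))/12) + C4*exp(b*(-(-1 + sqrt(-1 + (-1 + 54*sqrt(3))^2) + 54*sqrt(3))^(1/3) - 1/(-1 + sqrt(-1 + (-1 + 54*sqrt(3))^2) + 54*sqrt(3))^(1/3) + 1)/6) - 2*sqrt(3)*b/3


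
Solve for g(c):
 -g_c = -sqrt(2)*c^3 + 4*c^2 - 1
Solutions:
 g(c) = C1 + sqrt(2)*c^4/4 - 4*c^3/3 + c


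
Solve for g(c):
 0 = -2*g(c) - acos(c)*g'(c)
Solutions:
 g(c) = C1*exp(-2*Integral(1/acos(c), c))


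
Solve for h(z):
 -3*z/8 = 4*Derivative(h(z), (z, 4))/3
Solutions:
 h(z) = C1 + C2*z + C3*z^2 + C4*z^3 - 3*z^5/1280


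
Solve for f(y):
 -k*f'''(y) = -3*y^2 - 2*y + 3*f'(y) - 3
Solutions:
 f(y) = C1 + C2*exp(-sqrt(3)*y*sqrt(-1/k)) + C3*exp(sqrt(3)*y*sqrt(-1/k)) - 2*k*y/3 + y^3/3 + y^2/3 + y


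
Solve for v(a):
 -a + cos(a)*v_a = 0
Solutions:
 v(a) = C1 + Integral(a/cos(a), a)


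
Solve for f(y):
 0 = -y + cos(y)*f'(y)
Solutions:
 f(y) = C1 + Integral(y/cos(y), y)


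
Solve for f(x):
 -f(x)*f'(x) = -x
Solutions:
 f(x) = -sqrt(C1 + x^2)
 f(x) = sqrt(C1 + x^2)


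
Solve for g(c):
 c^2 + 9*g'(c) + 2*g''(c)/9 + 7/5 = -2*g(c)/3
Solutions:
 g(c) = C1*exp(c*(-81 + sqrt(6513))/4) + C2*exp(-c*(sqrt(6513) + 81)/4) - 3*c^2/2 + 81*c/2 - 10957/20


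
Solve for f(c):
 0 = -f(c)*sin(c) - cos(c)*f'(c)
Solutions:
 f(c) = C1*cos(c)


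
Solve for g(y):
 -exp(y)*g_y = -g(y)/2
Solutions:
 g(y) = C1*exp(-exp(-y)/2)


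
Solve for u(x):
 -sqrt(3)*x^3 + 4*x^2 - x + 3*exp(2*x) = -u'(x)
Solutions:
 u(x) = C1 + sqrt(3)*x^4/4 - 4*x^3/3 + x^2/2 - 3*exp(2*x)/2


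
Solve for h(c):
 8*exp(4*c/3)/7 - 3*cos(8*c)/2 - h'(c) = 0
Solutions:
 h(c) = C1 + 6*exp(4*c/3)/7 - 3*sin(8*c)/16


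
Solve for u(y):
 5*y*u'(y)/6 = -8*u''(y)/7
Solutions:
 u(y) = C1 + C2*erf(sqrt(210)*y/24)


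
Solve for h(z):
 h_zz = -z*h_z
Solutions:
 h(z) = C1 + C2*erf(sqrt(2)*z/2)


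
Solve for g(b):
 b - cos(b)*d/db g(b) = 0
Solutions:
 g(b) = C1 + Integral(b/cos(b), b)


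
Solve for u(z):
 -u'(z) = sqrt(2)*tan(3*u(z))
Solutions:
 u(z) = -asin(C1*exp(-3*sqrt(2)*z))/3 + pi/3
 u(z) = asin(C1*exp(-3*sqrt(2)*z))/3


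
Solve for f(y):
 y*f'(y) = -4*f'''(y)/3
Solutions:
 f(y) = C1 + Integral(C2*airyai(-6^(1/3)*y/2) + C3*airybi(-6^(1/3)*y/2), y)


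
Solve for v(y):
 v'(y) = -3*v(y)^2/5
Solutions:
 v(y) = 5/(C1 + 3*y)


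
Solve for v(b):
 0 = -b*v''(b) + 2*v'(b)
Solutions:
 v(b) = C1 + C2*b^3


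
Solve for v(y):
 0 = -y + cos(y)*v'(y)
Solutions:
 v(y) = C1 + Integral(y/cos(y), y)


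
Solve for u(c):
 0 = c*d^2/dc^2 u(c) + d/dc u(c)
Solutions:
 u(c) = C1 + C2*log(c)


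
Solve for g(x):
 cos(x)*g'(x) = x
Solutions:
 g(x) = C1 + Integral(x/cos(x), x)


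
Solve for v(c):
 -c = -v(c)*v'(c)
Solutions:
 v(c) = -sqrt(C1 + c^2)
 v(c) = sqrt(C1 + c^2)


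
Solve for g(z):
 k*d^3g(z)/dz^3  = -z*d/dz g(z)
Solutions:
 g(z) = C1 + Integral(C2*airyai(z*(-1/k)^(1/3)) + C3*airybi(z*(-1/k)^(1/3)), z)


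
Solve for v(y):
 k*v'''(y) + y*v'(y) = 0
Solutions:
 v(y) = C1 + Integral(C2*airyai(y*(-1/k)^(1/3)) + C3*airybi(y*(-1/k)^(1/3)), y)


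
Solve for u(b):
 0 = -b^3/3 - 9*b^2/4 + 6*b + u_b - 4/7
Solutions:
 u(b) = C1 + b^4/12 + 3*b^3/4 - 3*b^2 + 4*b/7


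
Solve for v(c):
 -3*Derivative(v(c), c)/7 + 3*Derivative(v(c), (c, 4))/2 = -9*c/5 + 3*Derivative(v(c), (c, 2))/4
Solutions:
 v(c) = C1 + C2*exp(-c*(7*252^(1/3)/(sqrt(1002) + 36)^(1/3) + 294^(1/3)*(sqrt(1002) + 36)^(1/3))/84)*sin(3^(1/6)*c*(-3^(2/3)*98^(1/3)*(sqrt(1002) + 36)^(1/3) + 21*28^(1/3)/(sqrt(1002) + 36)^(1/3))/84) + C3*exp(-c*(7*252^(1/3)/(sqrt(1002) + 36)^(1/3) + 294^(1/3)*(sqrt(1002) + 36)^(1/3))/84)*cos(3^(1/6)*c*(-3^(2/3)*98^(1/3)*(sqrt(1002) + 36)^(1/3) + 21*28^(1/3)/(sqrt(1002) + 36)^(1/3))/84) + C4*exp(c*(7*252^(1/3)/(sqrt(1002) + 36)^(1/3) + 294^(1/3)*(sqrt(1002) + 36)^(1/3))/42) + 21*c^2/10 - 147*c/20


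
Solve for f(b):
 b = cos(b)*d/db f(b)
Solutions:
 f(b) = C1 + Integral(b/cos(b), b)


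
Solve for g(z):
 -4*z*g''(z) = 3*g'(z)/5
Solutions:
 g(z) = C1 + C2*z^(17/20)


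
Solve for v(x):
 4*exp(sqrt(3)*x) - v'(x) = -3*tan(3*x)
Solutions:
 v(x) = C1 + 4*sqrt(3)*exp(sqrt(3)*x)/3 - log(cos(3*x))


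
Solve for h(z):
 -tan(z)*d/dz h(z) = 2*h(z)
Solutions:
 h(z) = C1/sin(z)^2


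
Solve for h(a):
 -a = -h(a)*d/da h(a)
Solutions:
 h(a) = -sqrt(C1 + a^2)
 h(a) = sqrt(C1 + a^2)


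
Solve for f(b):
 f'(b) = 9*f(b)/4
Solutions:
 f(b) = C1*exp(9*b/4)


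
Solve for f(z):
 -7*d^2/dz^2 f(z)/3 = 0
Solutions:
 f(z) = C1 + C2*z


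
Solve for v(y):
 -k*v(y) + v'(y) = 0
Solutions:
 v(y) = C1*exp(k*y)


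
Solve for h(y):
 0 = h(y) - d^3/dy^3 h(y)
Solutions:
 h(y) = C3*exp(y) + (C1*sin(sqrt(3)*y/2) + C2*cos(sqrt(3)*y/2))*exp(-y/2)


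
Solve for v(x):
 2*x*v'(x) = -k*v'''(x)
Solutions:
 v(x) = C1 + Integral(C2*airyai(2^(1/3)*x*(-1/k)^(1/3)) + C3*airybi(2^(1/3)*x*(-1/k)^(1/3)), x)


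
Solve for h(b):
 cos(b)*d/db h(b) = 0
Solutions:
 h(b) = C1


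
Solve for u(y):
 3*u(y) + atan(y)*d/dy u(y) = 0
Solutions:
 u(y) = C1*exp(-3*Integral(1/atan(y), y))


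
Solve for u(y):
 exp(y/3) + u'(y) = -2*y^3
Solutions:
 u(y) = C1 - y^4/2 - 3*exp(y/3)


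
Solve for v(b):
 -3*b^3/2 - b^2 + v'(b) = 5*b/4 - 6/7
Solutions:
 v(b) = C1 + 3*b^4/8 + b^3/3 + 5*b^2/8 - 6*b/7


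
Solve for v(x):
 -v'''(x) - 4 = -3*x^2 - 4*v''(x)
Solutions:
 v(x) = C1 + C2*x + C3*exp(4*x) - x^4/16 - x^3/16 + 29*x^2/64


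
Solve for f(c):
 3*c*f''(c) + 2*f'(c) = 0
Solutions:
 f(c) = C1 + C2*c^(1/3)


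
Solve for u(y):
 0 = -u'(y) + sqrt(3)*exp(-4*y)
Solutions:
 u(y) = C1 - sqrt(3)*exp(-4*y)/4


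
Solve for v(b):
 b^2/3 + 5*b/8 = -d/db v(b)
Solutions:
 v(b) = C1 - b^3/9 - 5*b^2/16


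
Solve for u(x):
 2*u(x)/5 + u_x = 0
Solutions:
 u(x) = C1*exp(-2*x/5)


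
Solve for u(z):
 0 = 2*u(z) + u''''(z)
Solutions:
 u(z) = (C1*sin(2^(3/4)*z/2) + C2*cos(2^(3/4)*z/2))*exp(-2^(3/4)*z/2) + (C3*sin(2^(3/4)*z/2) + C4*cos(2^(3/4)*z/2))*exp(2^(3/4)*z/2)


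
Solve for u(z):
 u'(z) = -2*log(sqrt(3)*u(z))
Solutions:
 Integral(1/(2*log(_y) + log(3)), (_y, u(z))) = C1 - z


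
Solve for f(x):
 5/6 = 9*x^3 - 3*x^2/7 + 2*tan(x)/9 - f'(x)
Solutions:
 f(x) = C1 + 9*x^4/4 - x^3/7 - 5*x/6 - 2*log(cos(x))/9


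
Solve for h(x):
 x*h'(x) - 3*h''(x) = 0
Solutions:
 h(x) = C1 + C2*erfi(sqrt(6)*x/6)


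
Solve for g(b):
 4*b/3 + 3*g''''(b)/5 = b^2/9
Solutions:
 g(b) = C1 + C2*b + C3*b^2 + C4*b^3 + b^6/1944 - b^5/54


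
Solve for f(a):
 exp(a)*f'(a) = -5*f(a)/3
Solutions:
 f(a) = C1*exp(5*exp(-a)/3)


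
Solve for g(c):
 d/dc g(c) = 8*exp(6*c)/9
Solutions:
 g(c) = C1 + 4*exp(6*c)/27


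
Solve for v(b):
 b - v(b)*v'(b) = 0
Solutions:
 v(b) = -sqrt(C1 + b^2)
 v(b) = sqrt(C1 + b^2)


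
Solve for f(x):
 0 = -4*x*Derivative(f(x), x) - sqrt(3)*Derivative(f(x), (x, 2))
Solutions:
 f(x) = C1 + C2*erf(sqrt(2)*3^(3/4)*x/3)


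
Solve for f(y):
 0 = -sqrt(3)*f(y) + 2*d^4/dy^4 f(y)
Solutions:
 f(y) = C1*exp(-2^(3/4)*3^(1/8)*y/2) + C2*exp(2^(3/4)*3^(1/8)*y/2) + C3*sin(2^(3/4)*3^(1/8)*y/2) + C4*cos(2^(3/4)*3^(1/8)*y/2)


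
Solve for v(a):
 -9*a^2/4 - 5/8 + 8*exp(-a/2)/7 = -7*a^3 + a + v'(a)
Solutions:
 v(a) = C1 + 7*a^4/4 - 3*a^3/4 - a^2/2 - 5*a/8 - 16*exp(-a/2)/7


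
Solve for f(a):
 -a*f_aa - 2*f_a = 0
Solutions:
 f(a) = C1 + C2/a


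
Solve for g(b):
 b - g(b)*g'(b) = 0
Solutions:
 g(b) = -sqrt(C1 + b^2)
 g(b) = sqrt(C1 + b^2)


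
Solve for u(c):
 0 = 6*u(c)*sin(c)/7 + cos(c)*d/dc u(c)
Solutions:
 u(c) = C1*cos(c)^(6/7)


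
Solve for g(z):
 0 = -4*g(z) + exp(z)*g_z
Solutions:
 g(z) = C1*exp(-4*exp(-z))


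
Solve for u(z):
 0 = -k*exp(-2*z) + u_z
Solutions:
 u(z) = C1 - k*exp(-2*z)/2


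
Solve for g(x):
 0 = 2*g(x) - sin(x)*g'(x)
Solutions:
 g(x) = C1*(cos(x) - 1)/(cos(x) + 1)


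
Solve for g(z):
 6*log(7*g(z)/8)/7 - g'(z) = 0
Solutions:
 7*Integral(1/(-log(_y) - log(7) + 3*log(2)), (_y, g(z)))/6 = C1 - z


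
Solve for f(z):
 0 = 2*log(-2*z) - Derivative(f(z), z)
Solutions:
 f(z) = C1 + 2*z*log(-z) + 2*z*(-1 + log(2))


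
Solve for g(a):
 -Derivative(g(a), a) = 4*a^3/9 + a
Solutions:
 g(a) = C1 - a^4/9 - a^2/2


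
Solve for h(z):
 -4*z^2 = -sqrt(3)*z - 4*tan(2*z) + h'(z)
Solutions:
 h(z) = C1 - 4*z^3/3 + sqrt(3)*z^2/2 - 2*log(cos(2*z))


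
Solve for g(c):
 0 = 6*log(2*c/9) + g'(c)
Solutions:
 g(c) = C1 - 6*c*log(c) + 6*c + c*log(531441/64)


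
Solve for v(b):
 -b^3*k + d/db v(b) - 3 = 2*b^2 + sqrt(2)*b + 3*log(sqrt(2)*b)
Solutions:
 v(b) = C1 + b^4*k/4 + 2*b^3/3 + sqrt(2)*b^2/2 + 3*b*log(b) + 3*b*log(2)/2


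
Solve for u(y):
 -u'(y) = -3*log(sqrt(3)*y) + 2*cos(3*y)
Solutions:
 u(y) = C1 + 3*y*log(y) - 3*y + 3*y*log(3)/2 - 2*sin(3*y)/3


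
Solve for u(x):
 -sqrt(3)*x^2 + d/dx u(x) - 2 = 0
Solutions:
 u(x) = C1 + sqrt(3)*x^3/3 + 2*x


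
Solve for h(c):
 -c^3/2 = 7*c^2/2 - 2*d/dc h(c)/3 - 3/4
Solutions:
 h(c) = C1 + 3*c^4/16 + 7*c^3/4 - 9*c/8


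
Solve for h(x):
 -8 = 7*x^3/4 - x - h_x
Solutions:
 h(x) = C1 + 7*x^4/16 - x^2/2 + 8*x


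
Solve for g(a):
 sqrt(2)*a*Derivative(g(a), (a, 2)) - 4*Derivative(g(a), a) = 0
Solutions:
 g(a) = C1 + C2*a^(1 + 2*sqrt(2))


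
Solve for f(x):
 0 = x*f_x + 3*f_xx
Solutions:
 f(x) = C1 + C2*erf(sqrt(6)*x/6)


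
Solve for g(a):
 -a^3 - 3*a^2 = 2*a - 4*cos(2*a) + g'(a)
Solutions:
 g(a) = C1 - a^4/4 - a^3 - a^2 + 2*sin(2*a)


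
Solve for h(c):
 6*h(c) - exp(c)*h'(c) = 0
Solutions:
 h(c) = C1*exp(-6*exp(-c))


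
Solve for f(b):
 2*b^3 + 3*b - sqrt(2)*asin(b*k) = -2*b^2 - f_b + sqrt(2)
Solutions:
 f(b) = C1 - b^4/2 - 2*b^3/3 - 3*b^2/2 + sqrt(2)*b + sqrt(2)*Piecewise((b*asin(b*k) + sqrt(-b^2*k^2 + 1)/k, Ne(k, 0)), (0, True))


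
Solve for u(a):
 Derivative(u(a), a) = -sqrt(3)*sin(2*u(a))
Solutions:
 u(a) = pi - acos((-C1 - exp(4*sqrt(3)*a))/(C1 - exp(4*sqrt(3)*a)))/2
 u(a) = acos((-C1 - exp(4*sqrt(3)*a))/(C1 - exp(4*sqrt(3)*a)))/2


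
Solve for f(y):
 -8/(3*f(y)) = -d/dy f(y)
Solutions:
 f(y) = -sqrt(C1 + 48*y)/3
 f(y) = sqrt(C1 + 48*y)/3


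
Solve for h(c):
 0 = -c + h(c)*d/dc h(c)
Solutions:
 h(c) = -sqrt(C1 + c^2)
 h(c) = sqrt(C1 + c^2)


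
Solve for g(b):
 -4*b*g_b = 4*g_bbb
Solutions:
 g(b) = C1 + Integral(C2*airyai(-b) + C3*airybi(-b), b)


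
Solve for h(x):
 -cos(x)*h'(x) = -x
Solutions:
 h(x) = C1 + Integral(x/cos(x), x)


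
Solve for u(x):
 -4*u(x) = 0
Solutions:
 u(x) = 0


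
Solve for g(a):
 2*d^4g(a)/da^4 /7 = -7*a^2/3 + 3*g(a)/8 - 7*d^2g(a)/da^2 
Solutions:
 g(a) = C1*exp(-a*sqrt(-49 + sqrt(2422))/2) + C2*exp(a*sqrt(-49 + sqrt(2422))/2) + C3*sin(a*sqrt(49 + sqrt(2422))/2) + C4*cos(a*sqrt(49 + sqrt(2422))/2) + 56*a^2/9 + 6272/27


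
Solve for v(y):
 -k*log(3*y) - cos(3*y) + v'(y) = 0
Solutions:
 v(y) = C1 + k*y*(log(y) - 1) + k*y*log(3) + sin(3*y)/3


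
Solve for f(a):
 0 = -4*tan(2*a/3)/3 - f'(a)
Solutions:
 f(a) = C1 + 2*log(cos(2*a/3))


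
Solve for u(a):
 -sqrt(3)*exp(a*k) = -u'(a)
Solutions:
 u(a) = C1 + sqrt(3)*exp(a*k)/k


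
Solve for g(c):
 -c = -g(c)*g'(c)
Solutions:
 g(c) = -sqrt(C1 + c^2)
 g(c) = sqrt(C1 + c^2)


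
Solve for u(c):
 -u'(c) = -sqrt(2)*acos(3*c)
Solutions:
 u(c) = C1 + sqrt(2)*(c*acos(3*c) - sqrt(1 - 9*c^2)/3)


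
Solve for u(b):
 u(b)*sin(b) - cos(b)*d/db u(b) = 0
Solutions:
 u(b) = C1/cos(b)


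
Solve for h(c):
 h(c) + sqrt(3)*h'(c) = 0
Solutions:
 h(c) = C1*exp(-sqrt(3)*c/3)


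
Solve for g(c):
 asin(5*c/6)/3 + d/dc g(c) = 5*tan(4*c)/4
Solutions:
 g(c) = C1 - c*asin(5*c/6)/3 - sqrt(36 - 25*c^2)/15 - 5*log(cos(4*c))/16


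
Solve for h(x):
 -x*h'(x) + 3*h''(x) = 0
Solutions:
 h(x) = C1 + C2*erfi(sqrt(6)*x/6)


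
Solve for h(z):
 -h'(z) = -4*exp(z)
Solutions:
 h(z) = C1 + 4*exp(z)


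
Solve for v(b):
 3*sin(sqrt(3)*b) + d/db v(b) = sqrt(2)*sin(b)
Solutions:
 v(b) = C1 - sqrt(2)*cos(b) + sqrt(3)*cos(sqrt(3)*b)


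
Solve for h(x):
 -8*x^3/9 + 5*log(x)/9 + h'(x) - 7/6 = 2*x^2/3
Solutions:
 h(x) = C1 + 2*x^4/9 + 2*x^3/9 - 5*x*log(x)/9 + 31*x/18


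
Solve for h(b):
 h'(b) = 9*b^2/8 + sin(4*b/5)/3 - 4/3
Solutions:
 h(b) = C1 + 3*b^3/8 - 4*b/3 - 5*cos(4*b/5)/12


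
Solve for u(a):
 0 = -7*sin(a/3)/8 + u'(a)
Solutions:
 u(a) = C1 - 21*cos(a/3)/8


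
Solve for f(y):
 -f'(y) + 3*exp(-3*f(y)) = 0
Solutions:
 f(y) = log(C1 + 9*y)/3
 f(y) = log((-3^(1/3) - 3^(5/6)*I)*(C1 + 3*y)^(1/3)/2)
 f(y) = log((-3^(1/3) + 3^(5/6)*I)*(C1 + 3*y)^(1/3)/2)


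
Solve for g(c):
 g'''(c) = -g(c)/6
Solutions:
 g(c) = C3*exp(-6^(2/3)*c/6) + (C1*sin(2^(2/3)*3^(1/6)*c/4) + C2*cos(2^(2/3)*3^(1/6)*c/4))*exp(6^(2/3)*c/12)


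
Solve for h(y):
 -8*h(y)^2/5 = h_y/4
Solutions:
 h(y) = 5/(C1 + 32*y)


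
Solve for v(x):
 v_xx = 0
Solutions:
 v(x) = C1 + C2*x


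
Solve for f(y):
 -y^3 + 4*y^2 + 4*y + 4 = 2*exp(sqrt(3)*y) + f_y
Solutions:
 f(y) = C1 - y^4/4 + 4*y^3/3 + 2*y^2 + 4*y - 2*sqrt(3)*exp(sqrt(3)*y)/3


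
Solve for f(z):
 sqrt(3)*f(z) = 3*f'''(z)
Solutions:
 f(z) = C3*exp(3^(5/6)*z/3) + (C1*sin(3^(1/3)*z/2) + C2*cos(3^(1/3)*z/2))*exp(-3^(5/6)*z/6)
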